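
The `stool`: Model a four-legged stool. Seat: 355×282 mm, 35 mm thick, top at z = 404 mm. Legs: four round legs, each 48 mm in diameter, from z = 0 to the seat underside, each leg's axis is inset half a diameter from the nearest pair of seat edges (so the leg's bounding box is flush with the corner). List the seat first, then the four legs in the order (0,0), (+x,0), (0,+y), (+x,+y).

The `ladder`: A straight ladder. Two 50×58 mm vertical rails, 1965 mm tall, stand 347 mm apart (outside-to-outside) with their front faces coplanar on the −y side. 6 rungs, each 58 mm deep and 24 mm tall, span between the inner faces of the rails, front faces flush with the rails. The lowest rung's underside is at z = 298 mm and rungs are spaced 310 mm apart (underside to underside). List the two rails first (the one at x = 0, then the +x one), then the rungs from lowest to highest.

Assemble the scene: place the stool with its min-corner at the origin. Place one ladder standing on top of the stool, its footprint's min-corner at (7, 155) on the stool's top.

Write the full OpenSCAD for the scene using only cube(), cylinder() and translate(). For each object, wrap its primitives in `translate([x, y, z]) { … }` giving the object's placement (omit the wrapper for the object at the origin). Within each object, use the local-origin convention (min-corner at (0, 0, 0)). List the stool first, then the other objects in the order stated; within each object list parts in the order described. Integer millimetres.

translate([0, 0, 369]) cube([355, 282, 35]);
translate([24, 24, 0]) cylinder(h = 369, r = 24);
translate([331, 24, 0]) cylinder(h = 369, r = 24);
translate([24, 258, 0]) cylinder(h = 369, r = 24);
translate([331, 258, 0]) cylinder(h = 369, r = 24);
translate([7, 155, 404]) {
  cube([50, 58, 1965]);
  translate([297, 0, 0]) cube([50, 58, 1965]);
  translate([50, 0, 298]) cube([247, 58, 24]);
  translate([50, 0, 608]) cube([247, 58, 24]);
  translate([50, 0, 918]) cube([247, 58, 24]);
  translate([50, 0, 1228]) cube([247, 58, 24]);
  translate([50, 0, 1538]) cube([247, 58, 24]);
  translate([50, 0, 1848]) cube([247, 58, 24]);
}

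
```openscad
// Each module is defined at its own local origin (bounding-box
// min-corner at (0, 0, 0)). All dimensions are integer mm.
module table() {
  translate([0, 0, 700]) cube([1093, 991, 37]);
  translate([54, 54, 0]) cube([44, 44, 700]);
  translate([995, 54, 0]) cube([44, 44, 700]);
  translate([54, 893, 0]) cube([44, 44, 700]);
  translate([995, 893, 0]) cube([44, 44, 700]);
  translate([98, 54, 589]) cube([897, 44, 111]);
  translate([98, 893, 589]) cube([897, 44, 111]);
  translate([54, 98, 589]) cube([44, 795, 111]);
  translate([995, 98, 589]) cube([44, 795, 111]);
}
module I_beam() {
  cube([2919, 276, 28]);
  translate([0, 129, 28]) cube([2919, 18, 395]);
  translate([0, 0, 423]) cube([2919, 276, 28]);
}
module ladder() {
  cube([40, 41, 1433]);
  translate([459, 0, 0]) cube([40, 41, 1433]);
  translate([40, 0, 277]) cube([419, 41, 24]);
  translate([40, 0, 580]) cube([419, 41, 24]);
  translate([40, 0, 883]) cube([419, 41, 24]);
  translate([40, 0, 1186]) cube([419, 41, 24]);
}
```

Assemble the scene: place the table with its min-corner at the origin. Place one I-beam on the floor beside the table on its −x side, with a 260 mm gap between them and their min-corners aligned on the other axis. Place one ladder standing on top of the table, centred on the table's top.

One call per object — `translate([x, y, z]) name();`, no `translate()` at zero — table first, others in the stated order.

table();
translate([-3179, 0, 0]) I_beam();
translate([297, 475, 737]) ladder();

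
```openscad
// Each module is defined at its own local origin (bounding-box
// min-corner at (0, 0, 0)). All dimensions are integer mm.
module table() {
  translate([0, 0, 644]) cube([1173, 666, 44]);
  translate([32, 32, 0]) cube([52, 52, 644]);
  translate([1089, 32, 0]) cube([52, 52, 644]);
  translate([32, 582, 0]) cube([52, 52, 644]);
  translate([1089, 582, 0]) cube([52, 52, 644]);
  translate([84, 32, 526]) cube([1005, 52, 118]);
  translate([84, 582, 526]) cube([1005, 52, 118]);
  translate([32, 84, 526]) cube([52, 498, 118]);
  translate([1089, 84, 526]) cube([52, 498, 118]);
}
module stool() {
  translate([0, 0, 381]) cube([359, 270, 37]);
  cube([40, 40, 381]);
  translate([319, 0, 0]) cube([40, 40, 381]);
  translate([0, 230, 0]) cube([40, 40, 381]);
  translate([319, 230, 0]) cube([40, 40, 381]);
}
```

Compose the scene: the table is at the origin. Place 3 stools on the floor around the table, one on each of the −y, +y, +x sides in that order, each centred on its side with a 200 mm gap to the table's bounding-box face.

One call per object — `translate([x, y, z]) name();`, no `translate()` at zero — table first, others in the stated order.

table();
translate([407, -470, 0]) stool();
translate([407, 866, 0]) stool();
translate([1373, 198, 0]) stool();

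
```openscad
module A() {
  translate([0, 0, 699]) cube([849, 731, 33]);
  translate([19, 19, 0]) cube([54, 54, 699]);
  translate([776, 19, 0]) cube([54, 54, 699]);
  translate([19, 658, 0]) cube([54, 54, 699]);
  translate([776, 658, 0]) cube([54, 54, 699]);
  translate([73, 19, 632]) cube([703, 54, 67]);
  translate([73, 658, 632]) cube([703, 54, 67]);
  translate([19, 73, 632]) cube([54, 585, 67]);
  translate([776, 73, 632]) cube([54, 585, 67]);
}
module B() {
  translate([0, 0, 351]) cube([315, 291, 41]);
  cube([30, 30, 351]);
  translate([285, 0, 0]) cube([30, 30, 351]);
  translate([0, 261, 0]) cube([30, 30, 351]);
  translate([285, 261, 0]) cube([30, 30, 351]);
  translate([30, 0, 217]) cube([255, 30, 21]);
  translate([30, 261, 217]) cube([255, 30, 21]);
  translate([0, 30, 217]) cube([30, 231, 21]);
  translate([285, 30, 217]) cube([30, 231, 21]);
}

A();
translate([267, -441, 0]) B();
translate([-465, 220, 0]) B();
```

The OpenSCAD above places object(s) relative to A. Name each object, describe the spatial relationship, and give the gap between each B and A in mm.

A is a table. B is a stool. Two stools sit around the table at the −y, −x sides. The gap between each stool and the table is 150 mm.

Each stool's nearest face is 150 mm from the table's bounding box.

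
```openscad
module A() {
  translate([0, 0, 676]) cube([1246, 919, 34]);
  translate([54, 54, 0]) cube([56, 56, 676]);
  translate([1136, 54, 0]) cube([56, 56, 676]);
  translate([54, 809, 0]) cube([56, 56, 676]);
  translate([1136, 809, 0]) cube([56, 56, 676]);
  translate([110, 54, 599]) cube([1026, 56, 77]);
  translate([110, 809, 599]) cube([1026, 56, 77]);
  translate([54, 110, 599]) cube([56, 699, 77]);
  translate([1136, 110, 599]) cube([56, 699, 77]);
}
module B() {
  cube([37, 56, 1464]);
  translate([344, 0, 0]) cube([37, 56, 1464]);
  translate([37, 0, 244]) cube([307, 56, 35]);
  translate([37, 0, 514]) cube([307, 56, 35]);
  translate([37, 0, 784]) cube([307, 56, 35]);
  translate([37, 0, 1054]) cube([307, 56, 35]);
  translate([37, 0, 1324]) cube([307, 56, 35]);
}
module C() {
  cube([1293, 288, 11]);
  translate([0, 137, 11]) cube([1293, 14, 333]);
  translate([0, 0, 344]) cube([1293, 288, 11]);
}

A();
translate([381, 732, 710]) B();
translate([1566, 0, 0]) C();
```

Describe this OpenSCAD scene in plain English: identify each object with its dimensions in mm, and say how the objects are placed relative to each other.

A is a table with a 1246×919 mm rectangular top, 34 mm thick, top surface at z = 710 mm, supported by four 56×56 mm square legs, each inset 54 mm from the nearest pair of top edges, running from the floor. Four apron rails, 56 mm thick and 77 mm tall, run between adjacent legs with their top edges flush with the underside of the top and their outer faces flush with the legs' outer faces.

B is a wooden ladder with two side rails of 37×56 mm section and 1464 mm height, set 381 mm apart overall. Between them run 5 rectangular rungs (56 mm deep, 35 mm thick), front faces flush with the rails' −y face. The bottom of the first rung is 244 mm above the floor and each subsequent rung is 270 mm higher than the one below.

C is an I-beam lying along x, 1293 mm long. Overall section height 355 mm. Two flanges 288 mm wide (y) and 11 mm thick, one on the floor and one at the top; a web 14 mm thick runs between them, centred on the flange width.

The ladder is on top of the table. The I-beam is on the floor beside the table on its +x side.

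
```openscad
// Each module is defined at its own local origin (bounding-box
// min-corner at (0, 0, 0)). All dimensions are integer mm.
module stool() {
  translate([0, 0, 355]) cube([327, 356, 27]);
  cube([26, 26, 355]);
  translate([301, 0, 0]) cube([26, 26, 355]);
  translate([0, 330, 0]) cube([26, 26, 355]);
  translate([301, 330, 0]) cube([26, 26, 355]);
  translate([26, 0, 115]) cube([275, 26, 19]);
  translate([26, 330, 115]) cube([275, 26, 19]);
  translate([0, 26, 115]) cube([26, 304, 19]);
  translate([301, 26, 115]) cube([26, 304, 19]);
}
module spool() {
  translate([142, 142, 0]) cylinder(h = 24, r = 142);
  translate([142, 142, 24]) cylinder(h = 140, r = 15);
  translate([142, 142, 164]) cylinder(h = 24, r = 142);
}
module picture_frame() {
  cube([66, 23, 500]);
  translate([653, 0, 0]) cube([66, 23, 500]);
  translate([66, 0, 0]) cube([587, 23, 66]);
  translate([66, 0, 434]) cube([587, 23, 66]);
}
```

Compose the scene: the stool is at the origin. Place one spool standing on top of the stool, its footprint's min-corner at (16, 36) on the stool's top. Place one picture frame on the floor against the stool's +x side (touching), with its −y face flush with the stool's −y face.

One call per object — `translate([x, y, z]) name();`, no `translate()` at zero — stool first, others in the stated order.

stool();
translate([16, 36, 382]) spool();
translate([327, 0, 0]) picture_frame();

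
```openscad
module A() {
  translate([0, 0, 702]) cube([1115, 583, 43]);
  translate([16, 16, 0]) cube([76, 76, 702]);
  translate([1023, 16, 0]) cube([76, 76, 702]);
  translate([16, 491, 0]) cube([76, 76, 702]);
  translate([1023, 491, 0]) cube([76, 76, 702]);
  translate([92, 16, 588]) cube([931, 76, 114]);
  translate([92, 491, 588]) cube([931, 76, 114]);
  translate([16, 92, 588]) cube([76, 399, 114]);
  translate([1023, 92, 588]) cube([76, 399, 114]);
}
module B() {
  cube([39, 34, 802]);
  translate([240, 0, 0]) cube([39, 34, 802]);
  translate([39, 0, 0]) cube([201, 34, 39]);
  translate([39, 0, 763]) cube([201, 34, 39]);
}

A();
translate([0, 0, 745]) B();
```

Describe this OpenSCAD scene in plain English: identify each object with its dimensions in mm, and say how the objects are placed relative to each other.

A is a table: top 1115 mm (x) × 583 mm (y), 43 mm thick, upper face at z = 745 mm, on four 76×76 mm square legs, each inset 16 mm from the nearest pair of top edges, running from z = 0 to the bottom of the top. Four apron rails, 76 mm thick and 114 mm tall, run between adjacent legs with their top edges flush with the underside of the top and their outer faces flush with the legs' outer faces.

B is a picture frame with a 201×724 mm rectangular opening (x by z) and a uniform 39 mm border on every side. Frame depth is 34 mm along y. It is built from two vertical stiles running the full outside height and two horizontal rails spanning the gap between the stiles.

The picture frame is on top of the table.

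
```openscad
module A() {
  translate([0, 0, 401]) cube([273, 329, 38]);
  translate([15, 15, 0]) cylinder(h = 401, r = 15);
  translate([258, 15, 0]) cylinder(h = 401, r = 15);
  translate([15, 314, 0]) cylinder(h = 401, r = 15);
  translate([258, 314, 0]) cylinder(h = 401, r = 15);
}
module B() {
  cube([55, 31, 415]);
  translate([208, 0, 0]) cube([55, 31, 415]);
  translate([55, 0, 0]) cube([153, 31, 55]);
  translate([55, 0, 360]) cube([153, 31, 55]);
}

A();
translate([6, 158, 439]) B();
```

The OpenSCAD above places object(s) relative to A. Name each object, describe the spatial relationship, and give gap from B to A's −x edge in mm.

The picture frame's min-x is at 6; the stool's min-x is 0; gap = 6 mm.

A is a stool. B is a picture frame. The picture frame is on top of the stool. The gap from the picture frame to the stool's −x edge is 6 mm.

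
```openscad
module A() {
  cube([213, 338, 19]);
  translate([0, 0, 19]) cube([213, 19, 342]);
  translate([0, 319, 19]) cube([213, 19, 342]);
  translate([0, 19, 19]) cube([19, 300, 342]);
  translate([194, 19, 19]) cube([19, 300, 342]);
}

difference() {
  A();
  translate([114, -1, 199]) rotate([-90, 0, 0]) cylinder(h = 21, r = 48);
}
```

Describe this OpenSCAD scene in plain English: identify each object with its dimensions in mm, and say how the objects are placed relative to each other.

A is an open storage box with external size 213×338×361 mm and wall thickness 19 mm (the base is also 19 mm thick). The base covers the whole footprint; the four walls stand on the base, with the y-facing walls full-width and the x-facing walls fitting between their inner faces.

The open box has a circular hole of radius 48 mm through its front wall, centred at (x = 114, z = 199).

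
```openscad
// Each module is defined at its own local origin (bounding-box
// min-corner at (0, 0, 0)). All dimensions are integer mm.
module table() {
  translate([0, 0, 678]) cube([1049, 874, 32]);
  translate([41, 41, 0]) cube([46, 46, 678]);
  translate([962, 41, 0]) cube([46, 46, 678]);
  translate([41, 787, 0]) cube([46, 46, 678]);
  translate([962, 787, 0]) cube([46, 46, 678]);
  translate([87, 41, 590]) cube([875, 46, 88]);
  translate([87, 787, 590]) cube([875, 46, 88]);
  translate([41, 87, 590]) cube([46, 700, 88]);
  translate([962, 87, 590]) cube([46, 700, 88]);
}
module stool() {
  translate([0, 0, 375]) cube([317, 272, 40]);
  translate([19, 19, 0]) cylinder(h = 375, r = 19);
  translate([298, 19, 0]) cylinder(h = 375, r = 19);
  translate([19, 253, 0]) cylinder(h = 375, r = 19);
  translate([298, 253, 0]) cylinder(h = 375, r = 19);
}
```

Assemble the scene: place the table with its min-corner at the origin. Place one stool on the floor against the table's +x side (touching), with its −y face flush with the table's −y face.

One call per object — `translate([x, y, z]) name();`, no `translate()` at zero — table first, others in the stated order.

table();
translate([1049, 0, 0]) stool();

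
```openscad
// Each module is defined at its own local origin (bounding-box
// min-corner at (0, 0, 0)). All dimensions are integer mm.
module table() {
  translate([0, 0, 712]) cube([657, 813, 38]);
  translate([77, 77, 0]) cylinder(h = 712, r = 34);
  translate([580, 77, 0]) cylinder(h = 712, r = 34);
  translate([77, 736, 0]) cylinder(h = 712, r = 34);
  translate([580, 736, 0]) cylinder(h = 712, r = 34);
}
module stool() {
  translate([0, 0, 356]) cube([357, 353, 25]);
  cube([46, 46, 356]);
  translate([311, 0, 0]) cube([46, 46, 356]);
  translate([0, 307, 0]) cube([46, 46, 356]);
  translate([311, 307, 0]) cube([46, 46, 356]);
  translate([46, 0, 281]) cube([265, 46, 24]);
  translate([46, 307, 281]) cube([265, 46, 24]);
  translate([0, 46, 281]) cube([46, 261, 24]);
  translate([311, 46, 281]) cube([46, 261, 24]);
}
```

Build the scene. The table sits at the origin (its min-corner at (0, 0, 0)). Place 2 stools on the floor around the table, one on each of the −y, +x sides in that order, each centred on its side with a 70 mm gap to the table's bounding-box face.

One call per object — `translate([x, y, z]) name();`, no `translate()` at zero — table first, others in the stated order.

table();
translate([150, -423, 0]) stool();
translate([727, 230, 0]) stool();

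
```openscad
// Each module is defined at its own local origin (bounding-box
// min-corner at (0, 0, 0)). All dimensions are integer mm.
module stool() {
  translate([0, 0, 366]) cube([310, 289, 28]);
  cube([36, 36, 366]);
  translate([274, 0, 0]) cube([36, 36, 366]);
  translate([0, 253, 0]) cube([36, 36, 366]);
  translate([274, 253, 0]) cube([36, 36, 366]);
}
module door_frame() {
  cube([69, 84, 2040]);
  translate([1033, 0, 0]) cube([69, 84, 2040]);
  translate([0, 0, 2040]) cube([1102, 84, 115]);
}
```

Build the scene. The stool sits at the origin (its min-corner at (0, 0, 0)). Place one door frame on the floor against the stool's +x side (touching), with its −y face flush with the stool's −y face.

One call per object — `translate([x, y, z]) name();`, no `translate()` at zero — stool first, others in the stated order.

stool();
translate([310, 0, 0]) door_frame();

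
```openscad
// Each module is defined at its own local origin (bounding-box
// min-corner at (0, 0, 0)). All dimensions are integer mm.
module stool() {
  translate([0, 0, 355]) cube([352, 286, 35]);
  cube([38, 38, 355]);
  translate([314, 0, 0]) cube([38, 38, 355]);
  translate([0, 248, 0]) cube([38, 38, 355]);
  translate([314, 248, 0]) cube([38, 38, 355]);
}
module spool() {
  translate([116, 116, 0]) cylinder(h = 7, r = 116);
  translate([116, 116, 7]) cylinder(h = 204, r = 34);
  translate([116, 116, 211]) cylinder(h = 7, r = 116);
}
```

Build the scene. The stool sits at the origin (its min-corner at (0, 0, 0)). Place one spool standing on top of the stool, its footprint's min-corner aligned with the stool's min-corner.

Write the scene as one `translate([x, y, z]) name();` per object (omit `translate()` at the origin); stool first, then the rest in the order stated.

stool();
translate([0, 0, 390]) spool();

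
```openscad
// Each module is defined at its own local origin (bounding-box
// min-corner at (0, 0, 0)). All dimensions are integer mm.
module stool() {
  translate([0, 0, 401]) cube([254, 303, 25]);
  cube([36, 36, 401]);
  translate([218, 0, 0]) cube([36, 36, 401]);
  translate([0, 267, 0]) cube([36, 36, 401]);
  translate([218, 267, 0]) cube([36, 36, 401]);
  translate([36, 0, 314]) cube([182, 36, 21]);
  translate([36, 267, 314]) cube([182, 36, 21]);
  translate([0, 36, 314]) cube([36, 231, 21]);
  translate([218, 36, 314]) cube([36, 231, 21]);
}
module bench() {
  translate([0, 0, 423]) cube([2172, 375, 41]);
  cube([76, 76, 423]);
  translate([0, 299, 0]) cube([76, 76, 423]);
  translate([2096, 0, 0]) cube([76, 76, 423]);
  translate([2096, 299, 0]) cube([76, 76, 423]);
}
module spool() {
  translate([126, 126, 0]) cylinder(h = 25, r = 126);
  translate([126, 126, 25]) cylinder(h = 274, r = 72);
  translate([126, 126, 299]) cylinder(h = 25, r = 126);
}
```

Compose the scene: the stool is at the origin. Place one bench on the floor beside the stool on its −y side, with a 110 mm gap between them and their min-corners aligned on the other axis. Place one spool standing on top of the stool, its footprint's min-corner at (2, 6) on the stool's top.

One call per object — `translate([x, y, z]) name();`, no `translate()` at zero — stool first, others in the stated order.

stool();
translate([0, -485, 0]) bench();
translate([2, 6, 426]) spool();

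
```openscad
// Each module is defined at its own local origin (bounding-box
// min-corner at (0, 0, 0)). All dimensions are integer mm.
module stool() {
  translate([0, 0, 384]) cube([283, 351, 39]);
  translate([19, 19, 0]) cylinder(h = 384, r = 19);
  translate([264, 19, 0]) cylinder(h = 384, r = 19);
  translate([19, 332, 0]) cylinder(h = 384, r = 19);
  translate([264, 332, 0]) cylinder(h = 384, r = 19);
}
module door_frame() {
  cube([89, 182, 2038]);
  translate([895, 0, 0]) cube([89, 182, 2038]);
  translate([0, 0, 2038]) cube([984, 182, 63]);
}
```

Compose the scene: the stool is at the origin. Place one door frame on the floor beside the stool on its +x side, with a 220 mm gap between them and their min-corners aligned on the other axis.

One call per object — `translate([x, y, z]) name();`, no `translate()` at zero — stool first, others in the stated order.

stool();
translate([503, 0, 0]) door_frame();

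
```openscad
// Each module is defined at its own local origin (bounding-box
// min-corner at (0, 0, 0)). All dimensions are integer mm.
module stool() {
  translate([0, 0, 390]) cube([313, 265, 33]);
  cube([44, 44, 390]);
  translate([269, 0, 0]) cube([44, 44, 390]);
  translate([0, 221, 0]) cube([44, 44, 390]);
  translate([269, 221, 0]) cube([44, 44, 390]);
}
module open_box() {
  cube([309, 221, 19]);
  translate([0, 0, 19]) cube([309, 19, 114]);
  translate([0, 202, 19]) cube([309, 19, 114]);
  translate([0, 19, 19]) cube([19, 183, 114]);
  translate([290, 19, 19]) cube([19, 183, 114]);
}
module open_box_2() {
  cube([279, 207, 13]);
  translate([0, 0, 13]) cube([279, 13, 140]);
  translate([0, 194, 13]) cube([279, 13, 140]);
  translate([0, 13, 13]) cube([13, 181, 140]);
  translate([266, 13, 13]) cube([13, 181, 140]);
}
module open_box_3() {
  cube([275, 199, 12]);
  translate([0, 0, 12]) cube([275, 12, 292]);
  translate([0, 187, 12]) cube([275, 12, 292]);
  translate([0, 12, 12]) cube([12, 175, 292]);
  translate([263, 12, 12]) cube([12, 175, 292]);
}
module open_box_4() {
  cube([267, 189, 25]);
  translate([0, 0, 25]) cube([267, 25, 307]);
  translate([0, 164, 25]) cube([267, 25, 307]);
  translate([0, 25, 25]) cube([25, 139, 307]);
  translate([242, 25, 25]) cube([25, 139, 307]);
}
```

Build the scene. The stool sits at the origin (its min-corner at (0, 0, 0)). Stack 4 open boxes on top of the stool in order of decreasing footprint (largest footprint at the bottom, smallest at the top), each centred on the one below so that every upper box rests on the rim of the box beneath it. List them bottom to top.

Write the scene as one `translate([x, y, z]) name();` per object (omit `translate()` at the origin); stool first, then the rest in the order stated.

stool();
translate([2, 22, 423]) open_box();
translate([17, 29, 556]) open_box_2();
translate([19, 33, 709]) open_box_3();
translate([23, 38, 1013]) open_box_4();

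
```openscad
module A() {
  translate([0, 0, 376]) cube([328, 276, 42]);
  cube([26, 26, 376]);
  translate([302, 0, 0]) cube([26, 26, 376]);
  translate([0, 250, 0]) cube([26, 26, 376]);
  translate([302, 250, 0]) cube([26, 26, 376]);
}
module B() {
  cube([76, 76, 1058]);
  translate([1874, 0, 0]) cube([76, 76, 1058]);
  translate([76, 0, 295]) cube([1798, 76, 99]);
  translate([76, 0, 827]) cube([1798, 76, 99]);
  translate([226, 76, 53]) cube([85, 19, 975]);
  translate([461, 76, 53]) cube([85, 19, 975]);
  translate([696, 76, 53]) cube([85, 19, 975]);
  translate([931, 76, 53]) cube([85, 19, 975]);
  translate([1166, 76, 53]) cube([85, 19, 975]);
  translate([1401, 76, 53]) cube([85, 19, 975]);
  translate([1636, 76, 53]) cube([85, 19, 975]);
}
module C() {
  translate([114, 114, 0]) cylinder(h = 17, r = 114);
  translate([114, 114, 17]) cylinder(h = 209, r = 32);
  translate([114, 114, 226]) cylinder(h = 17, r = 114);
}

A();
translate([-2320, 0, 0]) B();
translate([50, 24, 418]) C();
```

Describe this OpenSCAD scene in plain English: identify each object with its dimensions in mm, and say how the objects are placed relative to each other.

A is a four-legged stool. The seat is a 328×276×42 mm slab whose top surface is at z = 418 mm; four square legs, each 26×26 mm in cross-section, run from the floor (z = 0) to the underside of the seat, each flush with a corner of the seat.

B is a fence section. Two 76×76 mm posts, 1058 mm tall, stand on the floor with a clear span of 1798 mm between their inner faces. Two horizontal rails of 76×99 mm section span the gap between the posts with their undersides at z = 295 mm and z = 827 mm, flush with the posts' −y face. 7 pickets, each 85 mm wide, 19 mm thick and 975 mm tall, are fixed to the +y face of the rails with their bottoms at z = 53 mm, evenly spaced across the span with equal gaps (rounded down to the nearest mm) at the −x end and between each pair — any rounding remainder accumulates at the +x end.

C is a spool: two coaxial disc flanges of radius 114 mm and thickness 17 mm, joined by a core cylinder of radius 32 mm and height 209 mm. The lower flange rests on z = 0 and the three cylinders share a vertical axis.

The fence section is on the floor beside the stool on its −x side. The spool is on top of the stool, centred.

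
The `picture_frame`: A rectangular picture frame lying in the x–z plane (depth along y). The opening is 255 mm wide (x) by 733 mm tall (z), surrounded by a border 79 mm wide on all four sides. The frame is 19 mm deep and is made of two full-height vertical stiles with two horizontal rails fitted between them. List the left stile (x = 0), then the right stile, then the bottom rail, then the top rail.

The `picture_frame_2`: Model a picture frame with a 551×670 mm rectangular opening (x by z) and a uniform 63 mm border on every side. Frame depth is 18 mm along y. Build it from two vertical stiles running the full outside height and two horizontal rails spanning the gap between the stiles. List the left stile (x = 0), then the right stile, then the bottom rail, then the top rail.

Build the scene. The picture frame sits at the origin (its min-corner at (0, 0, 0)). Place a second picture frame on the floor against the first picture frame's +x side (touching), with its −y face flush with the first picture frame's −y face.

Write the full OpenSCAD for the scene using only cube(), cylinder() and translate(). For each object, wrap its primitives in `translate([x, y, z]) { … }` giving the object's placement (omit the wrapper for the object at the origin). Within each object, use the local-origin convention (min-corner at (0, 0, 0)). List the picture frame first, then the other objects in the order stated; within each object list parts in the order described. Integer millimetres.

cube([79, 19, 891]);
translate([334, 0, 0]) cube([79, 19, 891]);
translate([79, 0, 0]) cube([255, 19, 79]);
translate([79, 0, 812]) cube([255, 19, 79]);
translate([413, 0, 0]) {
  cube([63, 18, 796]);
  translate([614, 0, 0]) cube([63, 18, 796]);
  translate([63, 0, 0]) cube([551, 18, 63]);
  translate([63, 0, 733]) cube([551, 18, 63]);
}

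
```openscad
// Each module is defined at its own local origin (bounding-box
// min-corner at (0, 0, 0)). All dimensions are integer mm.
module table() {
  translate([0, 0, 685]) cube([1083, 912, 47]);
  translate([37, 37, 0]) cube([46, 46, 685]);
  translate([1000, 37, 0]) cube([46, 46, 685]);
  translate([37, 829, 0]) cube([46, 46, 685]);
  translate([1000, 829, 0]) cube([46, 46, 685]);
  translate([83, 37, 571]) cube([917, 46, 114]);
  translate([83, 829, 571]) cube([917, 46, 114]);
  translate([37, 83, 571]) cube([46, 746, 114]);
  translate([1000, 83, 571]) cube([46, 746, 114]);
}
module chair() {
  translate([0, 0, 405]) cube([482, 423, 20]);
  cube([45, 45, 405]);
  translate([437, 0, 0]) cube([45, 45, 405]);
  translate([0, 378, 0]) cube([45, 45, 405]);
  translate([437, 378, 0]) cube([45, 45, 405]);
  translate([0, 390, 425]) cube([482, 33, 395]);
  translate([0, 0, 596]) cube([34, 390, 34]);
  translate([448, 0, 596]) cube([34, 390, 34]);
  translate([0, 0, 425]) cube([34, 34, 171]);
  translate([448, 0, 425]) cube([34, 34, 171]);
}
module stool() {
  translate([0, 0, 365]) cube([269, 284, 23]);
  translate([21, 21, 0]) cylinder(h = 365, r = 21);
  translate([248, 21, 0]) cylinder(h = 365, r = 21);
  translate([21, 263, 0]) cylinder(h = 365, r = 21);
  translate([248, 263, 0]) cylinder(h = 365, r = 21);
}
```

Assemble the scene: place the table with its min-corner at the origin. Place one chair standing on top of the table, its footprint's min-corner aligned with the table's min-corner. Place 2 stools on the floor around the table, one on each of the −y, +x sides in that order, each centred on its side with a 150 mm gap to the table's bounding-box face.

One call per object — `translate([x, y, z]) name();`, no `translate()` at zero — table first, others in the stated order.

table();
translate([0, 0, 732]) chair();
translate([407, -434, 0]) stool();
translate([1233, 314, 0]) stool();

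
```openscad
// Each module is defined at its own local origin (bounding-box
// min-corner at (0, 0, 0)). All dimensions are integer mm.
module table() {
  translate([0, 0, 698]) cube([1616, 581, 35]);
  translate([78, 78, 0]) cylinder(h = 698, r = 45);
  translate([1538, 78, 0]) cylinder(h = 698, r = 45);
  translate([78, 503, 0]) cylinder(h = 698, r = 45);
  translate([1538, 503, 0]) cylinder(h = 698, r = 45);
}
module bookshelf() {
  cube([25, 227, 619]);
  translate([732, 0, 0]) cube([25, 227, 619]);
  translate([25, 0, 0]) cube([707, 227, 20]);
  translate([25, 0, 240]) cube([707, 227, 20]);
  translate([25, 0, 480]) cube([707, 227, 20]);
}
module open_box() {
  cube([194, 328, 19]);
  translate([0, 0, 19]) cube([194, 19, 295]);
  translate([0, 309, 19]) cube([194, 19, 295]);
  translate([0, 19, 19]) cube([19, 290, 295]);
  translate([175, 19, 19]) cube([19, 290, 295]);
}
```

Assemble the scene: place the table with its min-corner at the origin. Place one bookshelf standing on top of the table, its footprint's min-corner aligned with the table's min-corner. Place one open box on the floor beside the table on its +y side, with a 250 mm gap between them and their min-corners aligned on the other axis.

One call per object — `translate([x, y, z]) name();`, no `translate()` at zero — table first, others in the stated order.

table();
translate([0, 0, 733]) bookshelf();
translate([0, 831, 0]) open_box();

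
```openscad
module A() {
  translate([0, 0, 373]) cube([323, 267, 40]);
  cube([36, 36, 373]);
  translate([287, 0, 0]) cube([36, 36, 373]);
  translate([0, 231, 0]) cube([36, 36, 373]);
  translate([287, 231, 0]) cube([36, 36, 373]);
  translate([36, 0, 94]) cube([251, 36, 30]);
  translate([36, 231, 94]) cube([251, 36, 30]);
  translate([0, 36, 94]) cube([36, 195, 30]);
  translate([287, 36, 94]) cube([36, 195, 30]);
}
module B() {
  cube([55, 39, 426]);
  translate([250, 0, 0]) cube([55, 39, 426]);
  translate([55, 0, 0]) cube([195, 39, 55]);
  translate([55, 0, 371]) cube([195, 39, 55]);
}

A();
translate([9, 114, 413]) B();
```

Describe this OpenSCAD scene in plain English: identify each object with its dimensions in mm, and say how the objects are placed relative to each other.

A is a four-legged stool. The seat is a 323×267×40 mm slab whose top surface is at z = 413 mm; four square legs, each 36×36 mm in cross-section, run from the floor (z = 0) to the underside of the seat, each flush with a corner of the seat. Four stretchers, 36 mm wide and 30 mm tall, connect adjacent legs with their undersides at z = 94 mm, each running between the inner faces of the legs it joins and aligned with the legs' outer faces on the other axis.

B is a rectangular picture frame lying in the x–z plane (depth along y). The opening is 195 mm wide (x) by 316 mm tall (z), surrounded by a border 55 mm wide on all four sides. The frame is 39 mm deep and is made of two full-height vertical stiles with two horizontal rails fitted between them.

The picture frame is on top of the stool, centred.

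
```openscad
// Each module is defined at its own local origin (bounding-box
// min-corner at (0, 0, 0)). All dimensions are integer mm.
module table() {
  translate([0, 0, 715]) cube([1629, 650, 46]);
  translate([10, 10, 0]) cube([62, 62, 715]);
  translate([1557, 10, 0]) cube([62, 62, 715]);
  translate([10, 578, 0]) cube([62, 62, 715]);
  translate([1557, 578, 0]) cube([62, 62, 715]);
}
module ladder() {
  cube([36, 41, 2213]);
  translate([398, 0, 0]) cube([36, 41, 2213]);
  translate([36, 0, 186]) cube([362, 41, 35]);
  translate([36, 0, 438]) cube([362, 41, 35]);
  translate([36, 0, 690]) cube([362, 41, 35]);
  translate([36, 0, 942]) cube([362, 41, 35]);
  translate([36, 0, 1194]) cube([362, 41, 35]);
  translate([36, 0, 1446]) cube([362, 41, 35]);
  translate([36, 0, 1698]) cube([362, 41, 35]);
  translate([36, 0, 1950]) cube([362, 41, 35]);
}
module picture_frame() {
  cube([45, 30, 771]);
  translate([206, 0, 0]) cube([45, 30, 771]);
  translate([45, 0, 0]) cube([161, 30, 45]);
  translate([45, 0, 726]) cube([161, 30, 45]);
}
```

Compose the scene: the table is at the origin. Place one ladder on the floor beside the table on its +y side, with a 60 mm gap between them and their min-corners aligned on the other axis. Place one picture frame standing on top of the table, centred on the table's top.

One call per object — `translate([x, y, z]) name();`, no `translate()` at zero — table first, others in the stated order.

table();
translate([0, 710, 0]) ladder();
translate([689, 310, 761]) picture_frame();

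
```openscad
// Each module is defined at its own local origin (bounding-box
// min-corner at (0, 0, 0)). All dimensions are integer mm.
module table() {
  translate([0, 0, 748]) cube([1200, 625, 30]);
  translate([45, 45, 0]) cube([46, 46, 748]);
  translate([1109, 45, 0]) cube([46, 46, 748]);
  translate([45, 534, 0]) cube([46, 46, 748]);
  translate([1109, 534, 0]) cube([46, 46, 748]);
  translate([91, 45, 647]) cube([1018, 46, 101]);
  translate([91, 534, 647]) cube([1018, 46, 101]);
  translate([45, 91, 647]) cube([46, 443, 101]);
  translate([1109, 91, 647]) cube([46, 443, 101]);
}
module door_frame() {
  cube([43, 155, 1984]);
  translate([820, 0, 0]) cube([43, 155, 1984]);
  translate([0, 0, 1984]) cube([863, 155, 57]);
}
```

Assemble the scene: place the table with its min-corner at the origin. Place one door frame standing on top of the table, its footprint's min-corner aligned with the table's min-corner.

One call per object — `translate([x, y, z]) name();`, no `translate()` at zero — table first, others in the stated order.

table();
translate([0, 0, 778]) door_frame();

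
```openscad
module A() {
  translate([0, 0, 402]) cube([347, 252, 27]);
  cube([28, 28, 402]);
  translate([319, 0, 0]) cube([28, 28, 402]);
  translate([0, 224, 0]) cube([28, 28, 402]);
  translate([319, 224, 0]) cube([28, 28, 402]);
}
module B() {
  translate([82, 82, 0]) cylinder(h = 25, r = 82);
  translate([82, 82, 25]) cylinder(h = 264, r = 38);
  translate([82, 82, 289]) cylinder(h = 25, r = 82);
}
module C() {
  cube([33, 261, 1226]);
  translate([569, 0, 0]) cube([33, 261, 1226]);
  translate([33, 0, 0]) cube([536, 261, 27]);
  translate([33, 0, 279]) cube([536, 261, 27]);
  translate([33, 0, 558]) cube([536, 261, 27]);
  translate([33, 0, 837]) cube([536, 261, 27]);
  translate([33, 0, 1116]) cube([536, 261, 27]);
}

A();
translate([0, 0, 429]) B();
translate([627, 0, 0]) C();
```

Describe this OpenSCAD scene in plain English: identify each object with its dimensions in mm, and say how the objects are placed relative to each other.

A is a four-legged stool. The seat is a 347×252×27 mm slab whose top surface is at z = 429 mm; four square legs, each 28×28 mm in cross-section, run from the floor (z = 0) to the underside of the seat, each flush with a corner of the seat.

B is a spool: two coaxial disc flanges of radius 82 mm and thickness 25 mm, joined by a core cylinder of radius 38 mm and height 264 mm. The lower flange rests on z = 0 and the three cylinders share a vertical axis.

C is a bookshelf 602 mm wide overall, 261 mm deep and 1226 mm tall. The two sides are 33 mm thick vertical panels. 5 horizontal shelves of 27 mm thickness span between the inner faces of the sides; the lowest shelf sits on the floor and shelves are stacked with a clear vertical gap of 252 mm between each pair.

The spool is on top of the stool. The bookshelf is on the floor beside the stool on its +x side.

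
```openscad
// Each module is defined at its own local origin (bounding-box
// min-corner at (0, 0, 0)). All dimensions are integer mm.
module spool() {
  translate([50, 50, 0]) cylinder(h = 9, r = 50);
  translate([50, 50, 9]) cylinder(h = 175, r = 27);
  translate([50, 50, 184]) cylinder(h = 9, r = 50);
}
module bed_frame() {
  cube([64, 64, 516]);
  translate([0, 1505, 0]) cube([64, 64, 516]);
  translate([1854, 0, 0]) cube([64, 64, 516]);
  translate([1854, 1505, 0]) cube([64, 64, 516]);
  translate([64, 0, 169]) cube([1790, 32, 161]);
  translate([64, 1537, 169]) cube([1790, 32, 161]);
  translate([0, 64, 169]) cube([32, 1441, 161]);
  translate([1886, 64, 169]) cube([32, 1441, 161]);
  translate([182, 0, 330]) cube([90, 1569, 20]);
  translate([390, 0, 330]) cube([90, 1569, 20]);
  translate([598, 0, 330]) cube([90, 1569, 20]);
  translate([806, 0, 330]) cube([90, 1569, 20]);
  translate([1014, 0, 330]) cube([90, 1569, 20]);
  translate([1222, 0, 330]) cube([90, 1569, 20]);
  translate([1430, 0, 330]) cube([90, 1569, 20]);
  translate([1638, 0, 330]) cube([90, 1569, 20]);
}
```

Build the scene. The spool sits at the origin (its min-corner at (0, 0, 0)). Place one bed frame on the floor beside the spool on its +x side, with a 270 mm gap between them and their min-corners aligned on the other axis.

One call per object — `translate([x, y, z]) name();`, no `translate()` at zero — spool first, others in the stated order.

spool();
translate([370, 0, 0]) bed_frame();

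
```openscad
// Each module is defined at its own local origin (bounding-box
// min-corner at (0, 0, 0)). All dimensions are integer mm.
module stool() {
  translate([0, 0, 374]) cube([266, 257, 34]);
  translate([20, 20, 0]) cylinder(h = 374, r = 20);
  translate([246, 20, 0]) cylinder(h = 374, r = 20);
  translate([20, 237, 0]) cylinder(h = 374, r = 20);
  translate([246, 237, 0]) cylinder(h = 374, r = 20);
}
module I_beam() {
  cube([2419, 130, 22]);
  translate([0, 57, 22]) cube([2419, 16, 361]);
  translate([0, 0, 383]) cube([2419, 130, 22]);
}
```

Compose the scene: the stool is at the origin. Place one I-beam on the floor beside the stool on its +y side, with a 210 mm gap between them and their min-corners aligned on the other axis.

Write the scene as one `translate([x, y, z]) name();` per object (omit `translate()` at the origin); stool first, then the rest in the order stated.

stool();
translate([0, 467, 0]) I_beam();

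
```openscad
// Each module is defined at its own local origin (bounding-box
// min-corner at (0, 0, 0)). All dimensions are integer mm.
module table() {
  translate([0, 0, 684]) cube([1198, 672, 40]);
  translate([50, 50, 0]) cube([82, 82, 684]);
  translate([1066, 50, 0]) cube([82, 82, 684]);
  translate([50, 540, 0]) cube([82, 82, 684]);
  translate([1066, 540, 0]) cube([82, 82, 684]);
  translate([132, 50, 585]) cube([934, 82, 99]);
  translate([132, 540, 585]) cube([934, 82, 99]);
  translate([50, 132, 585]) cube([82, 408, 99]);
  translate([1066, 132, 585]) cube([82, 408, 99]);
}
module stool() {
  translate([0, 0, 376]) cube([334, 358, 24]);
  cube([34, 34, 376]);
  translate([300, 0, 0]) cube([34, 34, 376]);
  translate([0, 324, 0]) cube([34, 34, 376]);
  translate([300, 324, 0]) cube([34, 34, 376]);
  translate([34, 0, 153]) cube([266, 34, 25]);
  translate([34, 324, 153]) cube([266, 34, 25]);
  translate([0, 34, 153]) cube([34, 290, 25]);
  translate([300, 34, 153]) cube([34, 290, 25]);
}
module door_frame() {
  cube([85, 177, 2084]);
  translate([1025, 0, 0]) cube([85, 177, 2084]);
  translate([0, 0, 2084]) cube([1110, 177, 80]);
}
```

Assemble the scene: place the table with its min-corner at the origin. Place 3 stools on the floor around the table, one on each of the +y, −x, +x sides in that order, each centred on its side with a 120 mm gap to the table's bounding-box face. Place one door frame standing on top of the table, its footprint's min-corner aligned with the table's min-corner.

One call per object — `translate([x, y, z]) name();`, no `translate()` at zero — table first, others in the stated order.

table();
translate([432, 792, 0]) stool();
translate([-454, 157, 0]) stool();
translate([1318, 157, 0]) stool();
translate([0, 0, 724]) door_frame();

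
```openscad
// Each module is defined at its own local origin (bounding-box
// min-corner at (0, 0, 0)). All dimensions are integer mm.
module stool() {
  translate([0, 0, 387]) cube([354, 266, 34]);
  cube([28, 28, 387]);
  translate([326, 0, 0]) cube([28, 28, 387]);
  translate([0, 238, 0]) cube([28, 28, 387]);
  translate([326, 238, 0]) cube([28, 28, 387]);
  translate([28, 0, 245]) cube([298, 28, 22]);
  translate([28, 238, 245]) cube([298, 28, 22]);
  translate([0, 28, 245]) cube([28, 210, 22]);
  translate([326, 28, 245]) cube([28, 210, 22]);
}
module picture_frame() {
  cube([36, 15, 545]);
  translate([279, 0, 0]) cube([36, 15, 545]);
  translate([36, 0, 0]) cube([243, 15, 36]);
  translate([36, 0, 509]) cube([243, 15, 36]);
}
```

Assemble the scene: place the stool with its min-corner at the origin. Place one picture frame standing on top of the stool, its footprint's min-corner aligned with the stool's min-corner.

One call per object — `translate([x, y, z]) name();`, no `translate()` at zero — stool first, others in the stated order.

stool();
translate([0, 0, 421]) picture_frame();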